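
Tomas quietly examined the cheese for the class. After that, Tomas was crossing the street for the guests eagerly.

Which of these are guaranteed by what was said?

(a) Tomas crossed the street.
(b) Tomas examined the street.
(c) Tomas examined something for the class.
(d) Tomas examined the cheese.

(c), (d)

(a) Not entailed — 'was crossing' is progressive on an accomplishment; it does not entail the completed 'crossed'.
(b) Not entailed — Tomas examined the cheese, not the street; the street belongs to the crossing event.
(c) Entailed — this follows by dropping conjuncts from the examining event's description.
(d) Entailed — every conjunct here is already in the original examining event.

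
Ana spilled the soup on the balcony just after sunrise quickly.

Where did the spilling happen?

on the balcony

'on the balcony' marks the location of the spilling event.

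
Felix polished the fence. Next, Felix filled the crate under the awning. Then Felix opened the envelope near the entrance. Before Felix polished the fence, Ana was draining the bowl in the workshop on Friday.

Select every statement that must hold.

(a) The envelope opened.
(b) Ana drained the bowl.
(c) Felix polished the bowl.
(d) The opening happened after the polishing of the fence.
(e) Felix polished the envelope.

(a) Entailed — 'Felix opened the envelope' is causative; it entails the inchoative 'the envelope opened'.
(b) Not entailed — 'was draining' is progressive on an accomplishment; it does not entail the completed 'drained'.
(c) Not entailed — Felix polished the fence, not the bowl; the bowl belongs to the draining event.
(d) Entailed — the narrative places the polishing before the opening.
(e) Not entailed — Felix polished the fence, not the envelope; the envelope belongs to the opening event.

(a), (d)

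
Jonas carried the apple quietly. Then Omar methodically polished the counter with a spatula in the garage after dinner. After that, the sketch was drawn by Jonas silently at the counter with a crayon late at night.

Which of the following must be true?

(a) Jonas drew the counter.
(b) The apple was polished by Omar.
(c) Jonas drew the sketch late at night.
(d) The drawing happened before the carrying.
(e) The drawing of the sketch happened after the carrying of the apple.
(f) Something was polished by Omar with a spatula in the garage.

(c), (e), (f)

(a) Not entailed — Jonas drew the sketch, not the counter; the counter belongs to the polishing event.
(b) Not entailed — Omar polished the counter, not the apple; the apple belongs to the carrying event.
(c) Entailed — the original entails any weakening of itself; this just drops 'with a crayon', 'silently', 'at the counter'.
(d) Not entailed — the narrative places the carrying before the drawing, not after.
(e) Entailed — the narrative places the carrying before the drawing.
(f) Entailed — dropping 'methodically', 'after dinner' and generalizing the patient leaves a sub-description the original still satisfies.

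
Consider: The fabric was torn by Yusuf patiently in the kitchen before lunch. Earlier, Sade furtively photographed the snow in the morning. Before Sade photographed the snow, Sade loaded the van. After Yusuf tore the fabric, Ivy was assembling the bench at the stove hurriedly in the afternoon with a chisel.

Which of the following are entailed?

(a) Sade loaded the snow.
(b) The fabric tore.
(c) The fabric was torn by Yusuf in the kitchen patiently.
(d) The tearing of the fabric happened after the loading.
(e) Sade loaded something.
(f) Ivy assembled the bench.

(b), (c), (d), (e)

(a) Not entailed — Sade loaded the van, not the snow; the snow belongs to the photographing event.
(b) Entailed — 'Yusuf tore the fabric' is causative; it entails the inchoative 'the fabric tore'.
(c) Entailed — this follows by dropping conjuncts from the tearing event's description.
(d) Entailed — the narrative places the loading before the tearing.
(e) Entailed — the original entails any weakening of itself; this just generalizes the patient.
(f) Not entailed — 'was assembling' is progressive on an accomplishment; it does not entail the completed 'assembled'.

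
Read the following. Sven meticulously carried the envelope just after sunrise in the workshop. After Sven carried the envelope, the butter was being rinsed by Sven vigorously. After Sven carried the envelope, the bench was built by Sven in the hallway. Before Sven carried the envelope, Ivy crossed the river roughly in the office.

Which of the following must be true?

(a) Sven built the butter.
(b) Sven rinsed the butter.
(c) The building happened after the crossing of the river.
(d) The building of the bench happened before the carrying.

(a) Not entailed — Sven built the bench, not the butter; the butter belongs to the rinsing event.
(b) Entailed — 'rinse' is an activity; 'was rinsing' entails that some rinsing happened, so 'rinsed' holds.
(c) Entailed — the narrative places the crossing before the building.
(d) Not entailed — the narrative places the carrying before the building, not after.

(b), (c)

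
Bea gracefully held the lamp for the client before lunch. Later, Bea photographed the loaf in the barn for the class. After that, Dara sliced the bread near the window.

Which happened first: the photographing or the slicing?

the photographing

The connectives place the photographing before the slicing.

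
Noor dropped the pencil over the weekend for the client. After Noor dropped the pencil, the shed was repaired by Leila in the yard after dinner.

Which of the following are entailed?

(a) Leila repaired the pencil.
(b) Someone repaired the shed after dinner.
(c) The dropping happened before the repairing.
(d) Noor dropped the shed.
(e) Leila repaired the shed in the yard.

(a) Not entailed — Leila repaired the shed, not the pencil; the pencil belongs to the dropping event.
(b) Entailed — dropping 'in the yard' and generalizing the agent leaves a sub-description the original still satisfies.
(c) Entailed — the narrative places the dropping before the repairing.
(d) Not entailed — Noor dropped the pencil, not the shed; the shed belongs to the repairing event.
(e) Entailed — this follows by dropping conjuncts from the repairing event's description.

(b), (c), (e)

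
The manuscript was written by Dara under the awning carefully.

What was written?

the manuscript

'the manuscript' marks the patient of the writing event.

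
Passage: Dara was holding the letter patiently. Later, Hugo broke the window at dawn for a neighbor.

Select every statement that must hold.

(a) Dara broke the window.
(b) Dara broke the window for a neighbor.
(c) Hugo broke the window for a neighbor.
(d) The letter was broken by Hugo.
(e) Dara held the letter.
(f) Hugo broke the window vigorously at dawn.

(a) Not entailed — the passage has Hugo breaking the window, not Dara.
(b) Not entailed — the passage has Hugo breaking the window, not Dara.
(c) Entailed — the original entails any weakening of itself; this just drops 'at dawn'.
(d) Not entailed — Hugo broke the window, not the letter; the letter belongs to the holding event.
(e) Entailed — 'hold' is an activity; 'was holding' entails that some holding happened, so 'held' holds.
(f) Not entailed — 'vigorously' adds information not in the original event.

(c), (e)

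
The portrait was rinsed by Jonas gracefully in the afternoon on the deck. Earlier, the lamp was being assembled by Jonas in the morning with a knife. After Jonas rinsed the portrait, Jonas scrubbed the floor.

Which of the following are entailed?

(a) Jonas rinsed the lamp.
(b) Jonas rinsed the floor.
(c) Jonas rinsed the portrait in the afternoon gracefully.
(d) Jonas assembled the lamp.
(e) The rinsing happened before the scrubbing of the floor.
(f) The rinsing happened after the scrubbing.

(c), (e)

(a) Not entailed — Jonas rinsed the portrait, not the lamp; the lamp belongs to the assembling event.
(b) Not entailed — Jonas rinsed the portrait, not the floor; the floor belongs to the scrubbing event.
(c) Entailed — dropping 'on the deck' leaves a sub-description the original still satisfies.
(d) Not entailed — 'was assembling' is progressive on an accomplishment; it does not entail the completed 'assembled'.
(e) Entailed — the narrative places the rinsing before the scrubbing.
(f) Not entailed — the narrative places the rinsing before the scrubbing, not after.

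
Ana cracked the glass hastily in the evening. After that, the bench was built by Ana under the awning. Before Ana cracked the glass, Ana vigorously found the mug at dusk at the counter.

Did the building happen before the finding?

The narrative orders the finding before the building.

no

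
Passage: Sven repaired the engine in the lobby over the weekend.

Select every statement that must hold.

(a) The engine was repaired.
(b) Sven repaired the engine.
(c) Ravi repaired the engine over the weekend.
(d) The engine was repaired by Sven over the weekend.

(a), (b), (d)

(a) Entailed — this follows by dropping conjuncts from the repairing event's description.
(b) Entailed — the original entails any weakening of itself; this just drops 'over the weekend', 'in the lobby'.
(c) Not entailed — the passage has Sven repairing the engine, not Ravi.
(d) Entailed — the original entails any weakening of itself; this just drops 'in the lobby'.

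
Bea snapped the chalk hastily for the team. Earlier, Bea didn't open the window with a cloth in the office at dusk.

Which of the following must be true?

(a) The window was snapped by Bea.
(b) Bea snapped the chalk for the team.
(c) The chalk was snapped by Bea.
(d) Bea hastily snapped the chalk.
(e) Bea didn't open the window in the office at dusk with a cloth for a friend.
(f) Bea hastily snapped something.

(a) Not entailed — Bea snapped the chalk, not the window; the window belongs to the opening event.
(b) Entailed — every conjunct here is already in the original snapping event.
(c) Entailed — the original entails any weakening of itself; this just drops 'for the team', 'hastily'.
(d) Entailed — the original entails any weakening of itself; this just drops 'for the team'.
(e) Entailed — under negation, adding a further restriction is entailed: if no such opening event occurred, none occurred for a friend either.
(f) Entailed — dropping 'for the team' and generalizing the patient leaves a sub-description the original still satisfies.

(b), (c), (d), (e), (f)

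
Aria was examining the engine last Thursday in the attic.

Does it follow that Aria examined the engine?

'examine' is atelic; if Aria was examining the engine, then Aria examined the engine (for some time).

yes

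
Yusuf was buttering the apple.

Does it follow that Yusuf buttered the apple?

'was buttering' is progressive; for an accomplishment like 'butter the apple', it doesn't entail completion.

no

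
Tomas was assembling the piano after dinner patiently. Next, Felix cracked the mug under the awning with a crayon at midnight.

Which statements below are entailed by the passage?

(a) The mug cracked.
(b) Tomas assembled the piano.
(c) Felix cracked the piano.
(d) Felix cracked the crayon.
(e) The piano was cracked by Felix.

(a)

(a) Entailed — 'Felix cracked the mug' is causative; it entails the inchoative 'the mug cracked'.
(b) Not entailed — 'was assembling' is progressive on an accomplishment; it does not entail the completed 'assembled'.
(c) Not entailed — Felix cracked the mug, not the piano; the piano belongs to the assembling event.
(d) Not entailed — the crayon is the instrument, not what was cracked.
(e) Not entailed — Felix cracked the mug, not the piano; the piano belongs to the assembling event.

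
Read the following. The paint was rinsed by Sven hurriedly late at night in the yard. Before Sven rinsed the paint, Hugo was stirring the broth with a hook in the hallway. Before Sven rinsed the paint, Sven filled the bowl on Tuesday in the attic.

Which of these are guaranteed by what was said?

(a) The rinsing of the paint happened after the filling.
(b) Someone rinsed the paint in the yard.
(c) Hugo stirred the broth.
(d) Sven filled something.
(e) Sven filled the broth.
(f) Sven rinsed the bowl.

(a) Entailed — the narrative places the filling before the rinsing.
(b) Entailed — every conjunct here is already in the original rinsing event.
(c) Entailed — 'stir' is an activity; 'was stirring' entails that some stirring happened, so 'stirred' holds.
(d) Entailed — every conjunct here is already in the original filling event.
(e) Not entailed — Sven filled the bowl, not the broth; the broth belongs to the stirring event.
(f) Not entailed — Sven rinsed the paint, not the bowl; the bowl belongs to the filling event.

(a), (b), (c), (d)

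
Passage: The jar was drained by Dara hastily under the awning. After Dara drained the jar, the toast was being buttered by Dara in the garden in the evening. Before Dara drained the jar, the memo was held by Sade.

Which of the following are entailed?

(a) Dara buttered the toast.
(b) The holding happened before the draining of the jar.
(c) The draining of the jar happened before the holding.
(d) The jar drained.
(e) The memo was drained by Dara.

(a) Not entailed — 'was buttering' is progressive on an accomplishment; it does not entail the completed 'buttered'.
(b) Entailed — the narrative places the holding before the draining.
(c) Not entailed — the narrative places the holding before the draining, not after.
(d) Entailed — 'Dara drained the jar' is causative; it entails the inchoative 'the jar drained'.
(e) Not entailed — Dara drained the jar, not the memo; the memo belongs to the holding event.

(b), (d)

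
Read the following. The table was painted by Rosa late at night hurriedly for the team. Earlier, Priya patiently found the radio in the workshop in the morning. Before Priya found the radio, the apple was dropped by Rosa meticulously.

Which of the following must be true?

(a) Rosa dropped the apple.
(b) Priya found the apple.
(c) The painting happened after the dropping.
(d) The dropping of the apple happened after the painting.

(a), (c)

(a) Entailed — the original entails any weakening of itself; this just drops 'meticulously'.
(b) Not entailed — Priya found the radio, not the apple; the apple belongs to the dropping event.
(c) Entailed — the narrative places the dropping before the painting.
(d) Not entailed — the narrative places the dropping before the painting, not after.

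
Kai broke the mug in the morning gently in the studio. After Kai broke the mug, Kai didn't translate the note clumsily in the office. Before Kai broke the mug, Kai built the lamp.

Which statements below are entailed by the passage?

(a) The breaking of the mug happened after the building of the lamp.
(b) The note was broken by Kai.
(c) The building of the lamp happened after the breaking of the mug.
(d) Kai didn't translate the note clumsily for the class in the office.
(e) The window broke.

(a) Entailed — the narrative places the building before the breaking.
(b) Not entailed — Kai broke the mug, not the note; the note belongs to the translating event.
(c) Not entailed — the narrative places the building before the breaking, not after.
(d) Entailed — under negation, adding a further restriction is entailed: if no such translating event occurred, none occurred for the class either.
(e) Not entailed — the mug is what broke, not the window.

(a), (d)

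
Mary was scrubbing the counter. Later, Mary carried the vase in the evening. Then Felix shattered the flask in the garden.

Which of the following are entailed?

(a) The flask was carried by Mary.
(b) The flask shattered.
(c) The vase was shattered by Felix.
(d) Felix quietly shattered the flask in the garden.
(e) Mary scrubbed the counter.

(b), (e)

(a) Not entailed — Mary carried the vase, not the flask; the flask belongs to the shattering event.
(b) Entailed — 'Felix shattered the flask' is causative; it entails the inchoative 'the flask shattered'.
(c) Not entailed — Felix shattered the flask, not the vase; the vase belongs to the carrying event.
(d) Not entailed — 'quietly' adds information not in the original event.
(e) Entailed — 'scrub' is an activity; 'was scrubbing' entails that some scrubbing happened, so 'scrubbed' holds.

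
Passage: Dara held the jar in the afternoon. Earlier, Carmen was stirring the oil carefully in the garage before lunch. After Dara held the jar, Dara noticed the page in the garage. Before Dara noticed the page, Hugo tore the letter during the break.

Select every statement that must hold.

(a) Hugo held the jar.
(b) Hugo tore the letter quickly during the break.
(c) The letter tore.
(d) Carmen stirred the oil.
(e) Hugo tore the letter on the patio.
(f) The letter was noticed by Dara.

(c), (d)

(a) Not entailed — the passage has Dara holding the jar, not Hugo.
(b) Not entailed — 'quickly' adds information not in the original event.
(c) Entailed — 'Hugo tore the letter' is causative; it entails the inchoative 'the letter tore'.
(d) Entailed — 'stir' is an activity; 'was stirring' entails that some stirring happened, so 'stirred' holds.
(e) Not entailed — 'on the patio' adds information not in the original event.
(f) Not entailed — Dara noticed the page, not the letter; the letter belongs to the tearing event.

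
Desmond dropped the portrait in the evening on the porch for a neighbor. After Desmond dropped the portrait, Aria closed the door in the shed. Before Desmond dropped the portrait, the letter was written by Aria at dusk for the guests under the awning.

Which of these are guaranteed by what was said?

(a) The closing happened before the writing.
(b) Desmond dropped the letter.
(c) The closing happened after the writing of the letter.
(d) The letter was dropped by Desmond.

(c)

(a) Not entailed — the narrative places the writing before the closing, not after.
(b) Not entailed — Desmond dropped the portrait, not the letter; the letter belongs to the writing event.
(c) Entailed — the narrative places the writing before the closing.
(d) Not entailed — Desmond dropped the portrait, not the letter; the letter belongs to the writing event.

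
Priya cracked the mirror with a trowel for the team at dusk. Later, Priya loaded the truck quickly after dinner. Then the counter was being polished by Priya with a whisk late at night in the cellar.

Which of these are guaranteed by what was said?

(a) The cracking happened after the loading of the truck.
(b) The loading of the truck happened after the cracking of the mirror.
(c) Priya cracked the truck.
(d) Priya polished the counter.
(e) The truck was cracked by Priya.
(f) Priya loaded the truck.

(a) Not entailed — the narrative places the cracking before the loading, not after.
(b) Entailed — the narrative places the cracking before the loading.
(c) Not entailed — Priya cracked the mirror, not the truck; the truck belongs to the loading event.
(d) Entailed — 'polish' is an activity; 'was polishing' entails that some polishing happened, so 'polished' holds.
(e) Not entailed — Priya cracked the mirror, not the truck; the truck belongs to the loading event.
(f) Entailed — the original entails any weakening of itself; this just drops 'after dinner', 'quickly'.

(b), (d), (f)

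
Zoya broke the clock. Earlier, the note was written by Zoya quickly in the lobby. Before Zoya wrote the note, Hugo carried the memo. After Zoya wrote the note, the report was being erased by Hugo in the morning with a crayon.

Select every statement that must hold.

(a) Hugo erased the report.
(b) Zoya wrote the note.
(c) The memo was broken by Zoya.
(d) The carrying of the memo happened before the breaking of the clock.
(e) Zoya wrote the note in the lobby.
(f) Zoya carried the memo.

(a) Not entailed — 'was erasing' is progressive on an accomplishment; it does not entail the completed 'erased'.
(b) Entailed — every conjunct here is already in the original writing event.
(c) Not entailed — Zoya broke the clock, not the memo; the memo belongs to the carrying event.
(d) Entailed — the narrative places the carrying before the breaking.
(e) Entailed — dropping 'quickly' leaves a sub-description the original still satisfies.
(f) Not entailed — the passage has Hugo carrying the memo, not Zoya.

(b), (d), (e)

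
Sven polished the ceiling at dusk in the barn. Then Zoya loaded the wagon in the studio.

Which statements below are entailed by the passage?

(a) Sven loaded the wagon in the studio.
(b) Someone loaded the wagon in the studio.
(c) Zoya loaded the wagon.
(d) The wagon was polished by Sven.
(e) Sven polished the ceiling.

(a) Not entailed — the passage has Zoya loading the wagon, not Sven.
(b) Entailed — generalizing the agent leaves a sub-description the original still satisfies.
(c) Entailed — every conjunct here is already in the original loading event.
(d) Not entailed — Sven polished the ceiling, not the wagon; the wagon belongs to the loading event.
(e) Entailed — the original entails any weakening of itself; this just drops 'at dusk', 'in the barn'.

(b), (c), (e)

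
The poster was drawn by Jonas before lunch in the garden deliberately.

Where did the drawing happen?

in the garden

'in the garden' marks the location of the drawing event.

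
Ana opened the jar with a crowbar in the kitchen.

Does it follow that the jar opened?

yes

'Ana opened the jar' is the causative; it entails the inchoative 'the jar opened'.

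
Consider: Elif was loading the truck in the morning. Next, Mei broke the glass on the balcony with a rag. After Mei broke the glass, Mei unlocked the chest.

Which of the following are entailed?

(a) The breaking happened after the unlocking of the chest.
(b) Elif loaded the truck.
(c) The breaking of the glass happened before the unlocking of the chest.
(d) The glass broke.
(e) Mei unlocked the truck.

(a) Not entailed — the narrative places the breaking before the unlocking, not after.
(b) Not entailed — 'was loading' is progressive on an accomplishment; it does not entail the completed 'loaded'.
(c) Entailed — the narrative places the breaking before the unlocking.
(d) Entailed — 'Mei broke the glass' is causative; it entails the inchoative 'the glass broke'.
(e) Not entailed — Mei unlocked the chest, not the truck; the truck belongs to the loading event.

(c), (d)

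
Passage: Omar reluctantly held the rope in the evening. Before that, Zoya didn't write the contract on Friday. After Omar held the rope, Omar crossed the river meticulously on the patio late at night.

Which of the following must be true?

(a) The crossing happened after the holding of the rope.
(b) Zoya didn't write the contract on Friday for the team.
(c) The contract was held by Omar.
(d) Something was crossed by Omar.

(a), (b), (d)

(a) Entailed — the narrative places the holding before the crossing.
(b) Entailed — under negation, adding a further restriction is entailed: if no such writing event occurred, none occurred for the team either.
(c) Not entailed — Omar held the rope, not the contract; the contract belongs to the writing event.
(d) Entailed — every conjunct here is already in the original crossing event.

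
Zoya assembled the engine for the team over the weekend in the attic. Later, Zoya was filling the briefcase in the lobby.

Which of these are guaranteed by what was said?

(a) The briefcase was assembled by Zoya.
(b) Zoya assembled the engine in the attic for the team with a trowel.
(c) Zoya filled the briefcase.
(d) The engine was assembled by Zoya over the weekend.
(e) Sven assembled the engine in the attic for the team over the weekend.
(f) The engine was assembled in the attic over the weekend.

(a) Not entailed — Zoya assembled the engine, not the briefcase; the briefcase belongs to the filling event.
(b) Not entailed — 'with a trowel' adds information not in the original event.
(c) Not entailed — 'was filling' is progressive on an accomplishment; it does not entail the completed 'filled'.
(d) Entailed — the original entails any weakening of itself; this just drops 'in the attic', 'for the team'.
(e) Not entailed — the passage has Zoya assembling the engine, not Sven.
(f) Entailed — the original entails any weakening of itself; this just drops 'for the team' and generalizes the agent.

(d), (f)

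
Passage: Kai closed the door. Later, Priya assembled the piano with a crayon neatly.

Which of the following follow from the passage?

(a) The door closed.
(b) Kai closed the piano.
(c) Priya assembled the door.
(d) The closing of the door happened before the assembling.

(a) Entailed — 'Kai closed the door' is causative; it entails the inchoative 'the door closed'.
(b) Not entailed — Kai closed the door, not the piano; the piano belongs to the assembling event.
(c) Not entailed — Priya assembled the piano, not the door; the door belongs to the closing event.
(d) Entailed — the narrative places the closing before the assembling.

(a), (d)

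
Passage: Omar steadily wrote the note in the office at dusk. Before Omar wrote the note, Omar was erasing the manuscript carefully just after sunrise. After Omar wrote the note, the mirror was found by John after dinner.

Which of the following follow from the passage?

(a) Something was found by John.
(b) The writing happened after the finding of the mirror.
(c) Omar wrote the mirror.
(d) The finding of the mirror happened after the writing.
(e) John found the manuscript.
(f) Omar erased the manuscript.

(a), (d)

(a) Entailed — this follows by dropping conjuncts from the finding event's description.
(b) Not entailed — the narrative places the writing before the finding, not after.
(c) Not entailed — Omar wrote the note, not the mirror; the mirror belongs to the finding event.
(d) Entailed — the narrative places the writing before the finding.
(e) Not entailed — John found the mirror, not the manuscript; the manuscript belongs to the erasing event.
(f) Not entailed — 'was erasing' is progressive on an accomplishment; it does not entail the completed 'erased'.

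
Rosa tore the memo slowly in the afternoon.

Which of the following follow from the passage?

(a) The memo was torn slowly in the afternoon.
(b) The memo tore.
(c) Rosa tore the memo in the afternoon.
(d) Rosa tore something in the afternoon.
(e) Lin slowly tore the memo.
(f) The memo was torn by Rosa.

(a), (b), (c), (d), (f)

(a) Entailed — this follows by dropping conjuncts from the tearing event's description.
(b) Entailed — 'Rosa tore the memo' is causative; it entails the inchoative 'the memo tore'.
(c) Entailed — every conjunct here is already in the original tearing event.
(d) Entailed — the original entails any weakening of itself; this just drops 'slowly' and generalizes the patient.
(e) Not entailed — the passage has Rosa tearing the memo, not Lin.
(f) Entailed — this follows by dropping conjuncts from the tearing event's description.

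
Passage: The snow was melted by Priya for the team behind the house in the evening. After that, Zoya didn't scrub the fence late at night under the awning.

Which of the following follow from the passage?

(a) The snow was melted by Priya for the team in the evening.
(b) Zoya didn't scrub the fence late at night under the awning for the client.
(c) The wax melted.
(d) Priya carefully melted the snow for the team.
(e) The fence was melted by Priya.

(a) Entailed — the original entails any weakening of itself; this just drops 'behind the house'.
(b) Entailed — under negation, adding a further restriction is entailed: if no such scrubbing event occurred, none occurred for the client either.
(c) Not entailed — the snow is what melted, not the wax.
(d) Not entailed — 'carefully' adds information not in the original event.
(e) Not entailed — Priya melted the snow, not the fence; the fence belongs to the scrubbing event.

(a), (b)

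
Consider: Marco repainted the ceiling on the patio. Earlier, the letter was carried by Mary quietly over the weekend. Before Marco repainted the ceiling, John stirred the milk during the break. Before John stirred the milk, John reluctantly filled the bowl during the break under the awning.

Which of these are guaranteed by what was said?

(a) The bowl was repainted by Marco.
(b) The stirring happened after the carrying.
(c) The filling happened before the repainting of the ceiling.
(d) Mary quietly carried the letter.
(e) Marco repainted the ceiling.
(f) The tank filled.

(c), (d), (e)

(a) Not entailed — Marco repainted the ceiling, not the bowl; the bowl belongs to the filling event.
(b) Not entailed — the narrative doesn't order the carrying relative to the stirring.
(c) Entailed — the narrative places the filling before the repainting.
(d) Entailed — the original entails any weakening of itself; this just drops 'over the weekend'.
(e) Entailed — this follows by dropping conjuncts from the repainting event's description.
(f) Not entailed — the bowl is what filled, not the tank.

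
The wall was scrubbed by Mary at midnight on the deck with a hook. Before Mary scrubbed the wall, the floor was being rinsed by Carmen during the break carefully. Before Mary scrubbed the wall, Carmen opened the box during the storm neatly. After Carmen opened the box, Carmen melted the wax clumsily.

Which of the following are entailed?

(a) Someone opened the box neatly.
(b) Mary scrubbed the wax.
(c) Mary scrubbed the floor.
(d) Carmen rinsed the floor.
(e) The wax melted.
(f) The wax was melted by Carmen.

(a) Entailed — the original entails any weakening of itself; this just drops 'during the storm' and generalizes the agent.
(b) Not entailed — Mary scrubbed the wall, not the wax; the wax belongs to the melting event.
(c) Not entailed — Mary scrubbed the wall, not the floor; the floor belongs to the rinsing event.
(d) Entailed — 'rinse' is an activity; 'was rinsing' entails that some rinsing happened, so 'rinsed' holds.
(e) Entailed — 'Carmen melted the wax' is causative; it entails the inchoative 'the wax melted'.
(f) Entailed — dropping 'clumsily' leaves a sub-description the original still satisfies.

(a), (d), (e), (f)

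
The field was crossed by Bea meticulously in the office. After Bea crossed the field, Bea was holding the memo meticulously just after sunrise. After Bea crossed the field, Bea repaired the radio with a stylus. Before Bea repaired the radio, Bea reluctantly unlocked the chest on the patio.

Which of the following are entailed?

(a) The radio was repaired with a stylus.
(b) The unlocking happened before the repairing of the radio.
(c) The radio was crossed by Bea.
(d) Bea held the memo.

(a) Entailed — the original entails any weakening of itself; this just generalizes the agent.
(b) Entailed — the narrative places the unlocking before the repairing.
(c) Not entailed — Bea crossed the field, not the radio; the radio belongs to the repairing event.
(d) Entailed — 'hold' is an activity; 'was holding' entails that some holding happened, so 'held' holds.

(a), (b), (d)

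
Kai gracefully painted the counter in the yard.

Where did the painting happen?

'in the yard' marks the location of the painting event.

in the yard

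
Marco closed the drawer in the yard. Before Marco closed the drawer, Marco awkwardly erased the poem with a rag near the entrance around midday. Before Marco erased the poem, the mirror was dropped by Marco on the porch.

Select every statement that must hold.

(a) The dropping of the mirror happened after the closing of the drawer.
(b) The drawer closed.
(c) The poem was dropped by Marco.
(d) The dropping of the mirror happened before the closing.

(a) Not entailed — the narrative places the dropping before the closing, not after.
(b) Entailed — 'Marco closed the drawer' is causative; it entails the inchoative 'the drawer closed'.
(c) Not entailed — Marco dropped the mirror, not the poem; the poem belongs to the erasing event.
(d) Entailed — the narrative places the dropping before the closing.

(b), (d)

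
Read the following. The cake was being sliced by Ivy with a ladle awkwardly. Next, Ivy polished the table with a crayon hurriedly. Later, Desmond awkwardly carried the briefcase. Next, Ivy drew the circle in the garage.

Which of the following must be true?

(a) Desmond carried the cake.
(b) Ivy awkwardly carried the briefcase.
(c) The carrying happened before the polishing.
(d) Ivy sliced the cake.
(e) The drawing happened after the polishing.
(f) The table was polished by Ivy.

(e), (f)

(a) Not entailed — Desmond carried the briefcase, not the cake; the cake belongs to the slicing event.
(b) Not entailed — the passage has Desmond carrying the briefcase, not Ivy.
(c) Not entailed — the narrative places the polishing before the carrying, not after.
(d) Not entailed — 'was slicing' is progressive on an accomplishment; it does not entail the completed 'sliced'.
(e) Entailed — the narrative places the polishing before the drawing.
(f) Entailed — the original entails any weakening of itself; this just drops 'hurriedly', 'with a crayon'.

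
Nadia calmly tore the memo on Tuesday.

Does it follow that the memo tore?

yes

'Nadia tore the memo' is the causative; it entails the inchoative 'the memo tore'.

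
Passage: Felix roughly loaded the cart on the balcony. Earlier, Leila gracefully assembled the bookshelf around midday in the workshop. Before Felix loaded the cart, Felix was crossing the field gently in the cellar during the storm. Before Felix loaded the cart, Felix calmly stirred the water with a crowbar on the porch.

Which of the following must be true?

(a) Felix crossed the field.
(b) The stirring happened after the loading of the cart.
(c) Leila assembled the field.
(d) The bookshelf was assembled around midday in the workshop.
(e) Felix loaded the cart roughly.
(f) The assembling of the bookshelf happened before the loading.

(d), (e), (f)

(a) Not entailed — 'was crossing' is progressive on an accomplishment; it does not entail the completed 'crossed'.
(b) Not entailed — the narrative places the stirring before the loading, not after.
(c) Not entailed — Leila assembled the bookshelf, not the field; the field belongs to the crossing event.
(d) Entailed — the original entails any weakening of itself; this just drops 'gracefully' and generalizes the agent.
(e) Entailed — this follows by dropping conjuncts from the loading event's description.
(f) Entailed — the narrative places the assembling before the loading.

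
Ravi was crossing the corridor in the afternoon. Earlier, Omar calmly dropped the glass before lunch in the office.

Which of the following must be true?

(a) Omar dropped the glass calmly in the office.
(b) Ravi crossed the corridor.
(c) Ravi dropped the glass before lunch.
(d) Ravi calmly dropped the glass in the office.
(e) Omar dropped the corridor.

(a)

(a) Entailed — every conjunct here is already in the original dropping event.
(b) Not entailed — 'was crossing' is progressive on an accomplishment; it does not entail the completed 'crossed'.
(c) Not entailed — the passage has Omar dropping the glass, not Ravi.
(d) Not entailed — the passage has Omar dropping the glass, not Ravi.
(e) Not entailed — Omar dropped the glass, not the corridor; the corridor belongs to the crossing event.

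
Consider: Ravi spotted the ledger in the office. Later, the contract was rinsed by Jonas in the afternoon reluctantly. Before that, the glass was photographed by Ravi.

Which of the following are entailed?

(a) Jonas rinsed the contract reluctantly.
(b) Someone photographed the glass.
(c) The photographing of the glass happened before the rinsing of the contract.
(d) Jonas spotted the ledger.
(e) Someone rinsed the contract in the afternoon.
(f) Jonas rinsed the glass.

(a) Entailed — dropping 'in the afternoon' leaves a sub-description the original still satisfies.
(b) Entailed — this follows by dropping conjuncts from the photographing event's description.
(c) Entailed — the narrative places the photographing before the rinsing.
(d) Not entailed — the passage has Ravi spotting the ledger, not Jonas.
(e) Entailed — this follows by dropping conjuncts from the rinsing event's description.
(f) Not entailed — Jonas rinsed the contract, not the glass; the glass belongs to the photographing event.

(a), (b), (c), (e)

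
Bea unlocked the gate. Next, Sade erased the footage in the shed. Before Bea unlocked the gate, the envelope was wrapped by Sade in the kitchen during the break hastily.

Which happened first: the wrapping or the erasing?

the wrapping

The connectives place the wrapping before the erasing.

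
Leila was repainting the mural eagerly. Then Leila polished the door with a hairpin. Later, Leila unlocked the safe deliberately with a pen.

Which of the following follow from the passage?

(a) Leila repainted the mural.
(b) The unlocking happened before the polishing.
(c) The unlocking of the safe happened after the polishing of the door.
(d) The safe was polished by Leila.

(a) Not entailed — 'was repainting' is progressive on an accomplishment; it does not entail the completed 'repainted'.
(b) Not entailed — the narrative places the polishing before the unlocking, not after.
(c) Entailed — the narrative places the polishing before the unlocking.
(d) Not entailed — Leila polished the door, not the safe; the safe belongs to the unlocking event.

(c)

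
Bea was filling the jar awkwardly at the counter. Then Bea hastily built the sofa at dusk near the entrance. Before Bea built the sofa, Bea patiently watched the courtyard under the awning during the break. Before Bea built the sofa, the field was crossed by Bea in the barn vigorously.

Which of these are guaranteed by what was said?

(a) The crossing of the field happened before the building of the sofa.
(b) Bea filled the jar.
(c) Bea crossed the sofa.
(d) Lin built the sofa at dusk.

(a)

(a) Entailed — the narrative places the crossing before the building.
(b) Not entailed — 'was filling' is progressive on an accomplishment; it does not entail the completed 'filled'.
(c) Not entailed — Bea crossed the field, not the sofa; the sofa belongs to the building event.
(d) Not entailed — the passage has Bea building the sofa, not Lin.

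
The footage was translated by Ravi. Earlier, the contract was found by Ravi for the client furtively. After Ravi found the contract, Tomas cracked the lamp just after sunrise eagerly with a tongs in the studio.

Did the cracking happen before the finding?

no

The narrative orders the finding before the cracking.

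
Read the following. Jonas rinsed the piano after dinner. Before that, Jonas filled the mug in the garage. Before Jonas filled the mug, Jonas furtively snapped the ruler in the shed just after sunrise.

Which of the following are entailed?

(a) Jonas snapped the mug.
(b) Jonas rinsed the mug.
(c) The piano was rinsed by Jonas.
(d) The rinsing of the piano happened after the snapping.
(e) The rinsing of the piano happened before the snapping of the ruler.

(c), (d)

(a) Not entailed — Jonas snapped the ruler, not the mug; the mug belongs to the filling event.
(b) Not entailed — Jonas rinsed the piano, not the mug; the mug belongs to the filling event.
(c) Entailed — this follows by dropping conjuncts from the rinsing event's description.
(d) Entailed — the narrative places the snapping before the rinsing.
(e) Not entailed — the narrative places the snapping before the rinsing, not after.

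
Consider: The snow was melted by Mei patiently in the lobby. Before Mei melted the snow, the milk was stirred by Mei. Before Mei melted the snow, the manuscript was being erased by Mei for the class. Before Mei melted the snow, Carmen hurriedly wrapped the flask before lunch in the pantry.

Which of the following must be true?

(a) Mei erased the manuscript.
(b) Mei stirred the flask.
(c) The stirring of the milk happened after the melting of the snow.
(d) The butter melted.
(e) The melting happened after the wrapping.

(a) Not entailed — 'was erasing' is progressive on an accomplishment; it does not entail the completed 'erased'.
(b) Not entailed — Mei stirred the milk, not the flask; the flask belongs to the wrapping event.
(c) Not entailed — the narrative places the stirring before the melting, not after.
(d) Not entailed — the snow is what melted, not the butter.
(e) Entailed — the narrative places the wrapping before the melting.

(e)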